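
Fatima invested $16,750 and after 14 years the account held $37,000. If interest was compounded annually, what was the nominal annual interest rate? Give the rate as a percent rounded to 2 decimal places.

The 14-period growth factor is 37,000/16,750 = 2.20896.
r = 2.20896^(1/14) − 1 ≈ 0.0582415, i.e. 5.82415%.

5.82%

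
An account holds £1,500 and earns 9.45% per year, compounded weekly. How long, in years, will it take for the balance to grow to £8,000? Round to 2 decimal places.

We need (1 + 0.00181731)^(52t) = 5.3333, so 52t = ln 5.3333 / ln 1.001817 ≈ 921.9666.
t ≈ 921.9666/52 = 17.7301 years.

17.73 years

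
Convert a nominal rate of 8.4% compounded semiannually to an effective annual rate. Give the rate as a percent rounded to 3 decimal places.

8.576%

One year is 2 periods at 0.042 each: (1 + 0.042)^2 ≈ 1.085764.
EAR = 1.085764 − 1 ≈ 8.57640%.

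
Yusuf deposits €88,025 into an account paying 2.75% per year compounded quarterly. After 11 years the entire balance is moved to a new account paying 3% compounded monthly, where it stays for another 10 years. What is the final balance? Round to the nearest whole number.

€160,567

Phase 1: 88,025·(1 + 0.006875)^44 ≈ 118,995.5102.
Phase 2: 118,995.5102·(1 + 0.0025)^120 ≈ 160,567.0138.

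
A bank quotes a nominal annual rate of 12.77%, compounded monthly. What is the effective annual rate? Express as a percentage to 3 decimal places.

One year is 12 periods at 0.0106417 each: (1 + 0.0106417)^12 ≈ 1.135446.
EAR = 1.135446 − 1 ≈ 13.54458%.

13.545%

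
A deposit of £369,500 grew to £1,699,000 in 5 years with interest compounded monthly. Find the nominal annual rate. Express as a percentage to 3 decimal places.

The 60-period growth factor is 1,699,000/369,500 = 4.59811.
r/12 = 4.59811^(1/60) − 1 ≈ 0.0257534, so r ≈ 12·0.0257534 = 30.90413%.

30.904%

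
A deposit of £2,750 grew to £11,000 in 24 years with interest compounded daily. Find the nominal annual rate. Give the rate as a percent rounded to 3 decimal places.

(1 + r/365)^8760 = 11,000/2,750 = 4.
1 + r/365 = 4^(1/8760) ≈ 1.000158, so r/365 ≈ 0.000158265.
r ≈ 365·0.000158265 = 5.77668%.

5.777%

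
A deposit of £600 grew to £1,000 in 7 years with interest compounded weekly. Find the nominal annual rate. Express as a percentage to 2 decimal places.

7.30%

(1 + r/52)^364 = 1,000/600 = 1.66667.
1 + r/52 = 1.66667^(1/364) ≈ 1.001404, so r/52 ≈ 0.00140435.
r ≈ 52·0.00140435 = 7.30263%.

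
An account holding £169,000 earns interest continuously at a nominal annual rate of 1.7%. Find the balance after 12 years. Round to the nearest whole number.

£207,244

A = P·e^(rt) = 169,000·e^(0.017·12) = 169,000·e^0.204.
e^0.204 ≈ 1.22629815346, so A ≈ 207,244.3879.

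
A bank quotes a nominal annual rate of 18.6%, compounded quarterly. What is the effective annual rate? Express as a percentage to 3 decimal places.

19.938%

One year is 4 periods at 0.0465 each: (1 + 0.0465)^4 ≈ 1.19938.
EAR = 1.19938 − 1 ≈ 19.93804%.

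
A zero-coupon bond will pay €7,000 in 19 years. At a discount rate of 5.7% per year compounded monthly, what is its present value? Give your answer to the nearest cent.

€2,376.13

Periodic rate = 5.7%/12 = 0.00475; 228 periods.
P = 7,000/(1 + 0.00475)^228 ≈ 7,000/2.945963685 ≈ 2,376.1325.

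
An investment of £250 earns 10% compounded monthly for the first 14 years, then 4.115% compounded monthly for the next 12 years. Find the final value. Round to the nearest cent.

After 14 years at 10%: 250 × 4.03174334 ≈ 1,007.9358.
Then 12 years at 4.115%: 1,007.9358 × 1.637147289 ≈ 1,650.1394.

£1,650.14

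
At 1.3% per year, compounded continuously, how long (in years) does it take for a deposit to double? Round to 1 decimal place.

e^(0.013t) = 2, so 0.013t = ln 2 ≈ 0.69315.
t ≈ 0.69315/0.013 ≈ 53.3190.

53.3 years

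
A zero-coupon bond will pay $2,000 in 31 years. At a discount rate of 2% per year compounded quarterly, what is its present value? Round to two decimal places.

Periodic rate = 2%/4 = 0.005; 124 periods.
P = 2,000/(1 + 0.005)^124 ≈ 2,000/1.856058489 ≈ 1,077.5522.

$1,077.55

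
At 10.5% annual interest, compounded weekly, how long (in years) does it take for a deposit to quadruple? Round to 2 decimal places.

(1 + 0.00201923)^(52t) = 4.
52t = ln 4 / ln(1 + 0.00201923) ≈ 1.3863/0.00201719 ≈ 687.2387.
t ≈ 13.2161.

13.22 years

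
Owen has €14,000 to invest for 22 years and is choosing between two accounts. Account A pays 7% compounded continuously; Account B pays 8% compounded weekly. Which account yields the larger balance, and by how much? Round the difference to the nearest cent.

Account B, by €15,959.88

A: e^(0.07·22) = e^1.54 ≈ 4.664590271, so 14,000 × 4.664590271 ≈ 65,304.2638.
B: (1 + 0.08/52)^1144 ≈ 5.8045816235, so 14,000 × 5.8045816235 ≈ 81,264.1427.
Difference ≈ 15,959.8789 in favor of B.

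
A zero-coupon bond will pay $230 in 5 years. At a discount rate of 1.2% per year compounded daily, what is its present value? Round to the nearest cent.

$216.61

Growth factor = (1 + 0.012/365)^1825 ≈ 1.0618355.
P = 230/1.0618355 ≈ 216.6061.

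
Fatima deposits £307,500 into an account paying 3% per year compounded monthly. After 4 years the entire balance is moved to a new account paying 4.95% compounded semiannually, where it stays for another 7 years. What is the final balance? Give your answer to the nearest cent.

£488,142.25

After 4 years at 3%: 307,500 × 1.12732802104 ≈ 346,653.3665.
Then 7 years at 4.95%: 346,653.3665 × 1.40815667391 ≈ 488,142.2515.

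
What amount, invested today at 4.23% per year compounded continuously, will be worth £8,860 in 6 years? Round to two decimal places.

P = A·e^(−rt) = 8,860·e^(−0.2538).
e^(−0.2538) ≈ 0.7758469559, so P ≈ 6,874.0040.

£6,874.00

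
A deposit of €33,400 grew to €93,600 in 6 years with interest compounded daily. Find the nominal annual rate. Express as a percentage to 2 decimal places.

(1 + r/365)^2190 = 93,600/33,400 = 2.8024.
1 + r/365 = 2.8024^(1/2190) ≈ 1.000471, so r/365 ≈ 0.000470647.
r ≈ 365·0.000470647 = 17.17862%.

17.18%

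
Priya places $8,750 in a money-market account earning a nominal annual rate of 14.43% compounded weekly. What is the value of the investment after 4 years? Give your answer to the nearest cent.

Growth factor = (1 + 0.002775)^208 ≈ 1.7796213439.
A ≈ 8,750 × 1.7796213439 ≈ 15,571.6868.

$15,571.69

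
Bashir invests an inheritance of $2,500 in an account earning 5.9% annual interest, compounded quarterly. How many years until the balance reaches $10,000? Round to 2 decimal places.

We need (1 + 0.01475)^(4t) = 4, so 4t = ln 4 / ln 1.01475 ≈ 94.6775.
t ≈ 94.6775/4 = 23.6694 years.

23.67 years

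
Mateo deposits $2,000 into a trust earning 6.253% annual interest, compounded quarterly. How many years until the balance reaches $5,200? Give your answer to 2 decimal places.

15.40 years

We need (1 + 0.0156325)^(4t) = 2.6, so 4t = ln 2.6 / ln 1.015632 ≈ 61.5999.
t ≈ 61.5999/4 = 15.4000 years.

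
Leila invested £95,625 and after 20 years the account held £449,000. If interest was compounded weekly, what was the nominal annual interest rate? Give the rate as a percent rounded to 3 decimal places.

(1 + r/52)^1040 = 449,000/95,625 = 4.69542.
1 + r/52 = 4.69542^(1/1040) ≈ 1.001488, so r/52 ≈ 0.00148821.
r ≈ 52·0.00148821 = 7.73870%.

7.739%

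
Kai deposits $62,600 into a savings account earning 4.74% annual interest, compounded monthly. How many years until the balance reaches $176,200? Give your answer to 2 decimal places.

21.88 years

(1 + 0.00395)^(12t) = 176,200/62,600 = 2.8147.
12t·ln(1 + 0.00395) = ln(2.8147); 12t = 1.0349/0.00394222 ≈ 262.5056.
t ≈ 21.8755 years.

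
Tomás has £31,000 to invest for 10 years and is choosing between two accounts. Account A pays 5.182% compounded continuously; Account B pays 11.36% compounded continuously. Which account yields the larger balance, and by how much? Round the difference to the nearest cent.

Account B, by £44,493.79

A: e^(0.05182·10) = e^0.5182 ≈ 1.6790027232, so 31,000 × 1.6790027232 ≈ 52,049.0844.
B: e^(0.1136·10) = e^1.136 ≈ 3.1142862726, so 31,000 × 3.1142862726 ≈ 96,542.8744.
Difference ≈ 44,493.7900 in favor of B.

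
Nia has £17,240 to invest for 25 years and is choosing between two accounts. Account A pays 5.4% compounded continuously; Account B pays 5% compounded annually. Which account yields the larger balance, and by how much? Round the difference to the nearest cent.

A: e^(0.054·25) = e^1.35 ≈ 3.8574255307, so 17,240 × 3.8574255307 ≈ 66,502.0161.
B: (1 + 0.05)^25 ≈ 3.3863549409, so 17,240 × 3.3863549409 ≈ 58,380.7592.
Difference ≈ 8,121.2570 in favor of A.

Account A, by £8,121.26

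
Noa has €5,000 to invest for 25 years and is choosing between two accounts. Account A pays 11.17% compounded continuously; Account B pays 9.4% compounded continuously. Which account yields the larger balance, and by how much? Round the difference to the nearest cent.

Account A, by €29,181.02

A: e^(0.1117·25) = e^2.7925 ≈ 16.321773272, so 5,000 × 16.321773272 ≈ 81,608.8664.
B: e^(0.094·25) = e^2.35 ≈ 10.485569725, so 5,000 × 10.485569725 ≈ 52,427.8486.
Difference ≈ 29,181.0177 in favor of A.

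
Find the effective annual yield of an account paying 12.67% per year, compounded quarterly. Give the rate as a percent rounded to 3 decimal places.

EAR = (1 + 12.67%/4)^4 − 1 = (1 + 0.031675)^4 − 1.
(1 + 0.031675)^4 ≈ 1.132848, so EAR ≈ 13.28480%.

13.285%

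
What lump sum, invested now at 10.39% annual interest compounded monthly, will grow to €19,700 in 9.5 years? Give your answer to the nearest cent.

Periodic rate = 10.39%/12 = 0.00865833; 114 periods.
P = 19,700/(1 + 0.1039/12)^114 ≈ 19,700/2.6719309206 ≈ 7,372.9451.

€7,372.95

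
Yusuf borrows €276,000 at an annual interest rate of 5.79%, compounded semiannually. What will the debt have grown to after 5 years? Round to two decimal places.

Periodic rate = 5.79%/2 = 0.02895; periods = 2·5 = 10.
A = 276,000·(1 + 0.02895)^10 ≈ 276,000·1.330278938 ≈ 367,156.9869.

€367,156.99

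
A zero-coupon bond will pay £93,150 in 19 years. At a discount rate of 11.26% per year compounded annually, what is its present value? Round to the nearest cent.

Annual rate = 11.26% = 0.1126; 19 periods.
P = 93,150/(1 + 0.1126)^19 ≈ 93,150/7.5935010353 ≈ 12,267.0688.

£12,267.07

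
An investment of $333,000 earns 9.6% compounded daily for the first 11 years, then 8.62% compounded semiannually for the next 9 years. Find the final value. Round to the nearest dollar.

$2,045,813

After 11 years at 9.6%: 333,000 × 2.874449429456 ≈ 957,191.6600.
Then 9 years at 8.62%: 957,191.6600 × 2.137307536981 ≈ 2,045,812.9493.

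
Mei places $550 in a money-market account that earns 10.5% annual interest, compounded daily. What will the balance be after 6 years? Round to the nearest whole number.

Growth factor = (1 + 0.105/365)^2190 ≈ 1.877440477.
A ≈ 550 × 1.877440477 ≈ 1,032.5923.

$1,033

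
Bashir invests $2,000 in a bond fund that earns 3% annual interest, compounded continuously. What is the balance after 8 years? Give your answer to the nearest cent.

$2,542.50

A = P·e^(rt) = 2,000·e^(0.03·8) = 2,000·e^0.24.
e^0.24 ≈ 1.27124915, so A ≈ 2,542.4983.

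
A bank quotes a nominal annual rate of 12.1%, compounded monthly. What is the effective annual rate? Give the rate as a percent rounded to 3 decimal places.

12.794%

EAR = (1 + 12.1%/12)^12 − 1 = (1 + 0.0100833)^12 − 1.
(1 + 0.0100833)^12 ≈ 1.127941, so EAR ≈ 12.79412%.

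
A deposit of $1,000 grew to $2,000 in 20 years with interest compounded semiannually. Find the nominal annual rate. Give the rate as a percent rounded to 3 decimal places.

3.496%

The 40-period growth factor is 2,000/1,000 = 2.
r/2 = 2^(1/40) − 1 ≈ 0.0174797, so r ≈ 2·0.0174797 = 3.49594%.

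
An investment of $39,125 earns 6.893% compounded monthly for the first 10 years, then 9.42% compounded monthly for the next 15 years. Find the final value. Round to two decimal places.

After 10 years at 6.893%: 39,125 × 1.98839508163 ≈ 77,795.9576.
Then 15 years at 9.42%: 77,795.9576 × 4.08565815089 ≈ 317,847.6881.

$317,847.69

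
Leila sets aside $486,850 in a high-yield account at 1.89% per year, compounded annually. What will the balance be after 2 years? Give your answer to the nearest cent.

$505,426.84

Annual rate = 1.89% = 0.0189; years = 2.
A = 486,850·(1 + 0.0189)^2 ≈ 486,850·1.03815721 ≈ 505,426.8377.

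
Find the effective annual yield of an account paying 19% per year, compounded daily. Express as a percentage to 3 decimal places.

20.919%

One year is 365 periods at 0.000520548 each: (1 + 0.000520548)^365 ≈ 1.20919.
EAR = 1.20919 − 1 ≈ 20.91898%.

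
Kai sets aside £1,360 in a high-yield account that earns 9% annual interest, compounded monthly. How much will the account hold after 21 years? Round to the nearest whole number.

Growth factor = (1 + 0.0075)^252 ≈ 6.572851387.
A ≈ 1,360 × 6.572851387 ≈ 8,939.0779.

£8,939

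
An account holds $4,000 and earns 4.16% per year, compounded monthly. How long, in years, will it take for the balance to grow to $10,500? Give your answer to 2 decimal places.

23.24 years

(1 + 0.00346667)^(12t) = 10,500/4,000 = 2.625.
12t·ln(1 + 0.00346667) = ln(2.625); 12t = 0.96508/0.00346067 ≈ 278.8710.
t ≈ 23.2392 years.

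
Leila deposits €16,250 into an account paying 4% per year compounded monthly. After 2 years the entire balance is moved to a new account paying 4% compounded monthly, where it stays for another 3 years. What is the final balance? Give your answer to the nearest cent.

Phase 1: 16,250·(1 + 0.04/12)^24 ≈ 17,601.0731.
Phase 2: 17,601.0731·(1 + 0.04/12)^36 ≈ 19,841.1947.

€19,841.19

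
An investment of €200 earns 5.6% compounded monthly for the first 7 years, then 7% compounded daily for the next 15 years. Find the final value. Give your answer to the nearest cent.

€844.97

After 7 years at 5.6%: 200 × 1.47858887 ≈ 295.7178.
Then 15 years at 7%: 295.7178 × 2.85736345 ≈ 844.9732.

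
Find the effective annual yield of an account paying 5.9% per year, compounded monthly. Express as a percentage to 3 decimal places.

6.062%

EAR = (1 + 5.9%/12)^12 − 1 = (1 + 0.00491667)^12 − 1.
(1 + 0.00491667)^12 ≈ 1.060622, so EAR ≈ 6.06219%.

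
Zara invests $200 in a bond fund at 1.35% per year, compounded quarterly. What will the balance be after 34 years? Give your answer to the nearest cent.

Growth factor = (1 + 0.003375)^136 ≈ 1.58126819.
A ≈ 200 × 1.58126819 ≈ 316.2536.

$316.25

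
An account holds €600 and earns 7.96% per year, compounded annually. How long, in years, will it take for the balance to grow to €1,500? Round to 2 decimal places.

We need (1 + 0.0796)^t = 2.5, so t = ln 2.5 / ln 1.0796 ≈ 11.9635.

11.96 years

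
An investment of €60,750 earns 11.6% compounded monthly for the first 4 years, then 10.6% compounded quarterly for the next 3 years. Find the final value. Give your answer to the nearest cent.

€131,946.73

Phase 1: 60,750·(1 + 0.116/12)^48 ≈ 96,403.1391.
Phase 2: 96,403.1391·(1 + 0.0265)^12 ≈ 131,946.7265.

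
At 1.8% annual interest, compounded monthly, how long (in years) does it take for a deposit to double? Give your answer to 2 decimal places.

(1 + 0.0015)^(12t) = 2.
12t = ln 2 / ln(1 + 0.0015) ≈ 0.69315/0.00149888 ≈ 462.4446.
t ≈ 38.5371.

38.54 years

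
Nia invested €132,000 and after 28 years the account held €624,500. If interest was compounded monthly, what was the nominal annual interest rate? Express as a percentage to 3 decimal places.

(1 + r/12)^336 = 624,500/132,000 = 4.73106.
1 + r/12 = 4.73106^(1/336) ≈ 1.004636, so r/12 ≈ 0.00463616.
r ≈ 12·0.00463616 = 5.56339%.

5.563%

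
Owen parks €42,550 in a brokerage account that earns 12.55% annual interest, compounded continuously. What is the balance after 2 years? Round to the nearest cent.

A = P·e^(rt) = 42,550·e^(0.1255·2) = 42,550·e^0.251.
e^0.251 ≈ 1.2853100843, so A ≈ 54,689.9441.

€54,689.94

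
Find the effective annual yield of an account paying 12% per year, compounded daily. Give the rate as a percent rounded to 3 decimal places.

12.747%

EAR = (1 + 12%/365)^365 − 1 = (1 + 0.000328767)^365 − 1.
(1 + 0.000328767)^365 ≈ 1.127475, so EAR ≈ 12.74746%.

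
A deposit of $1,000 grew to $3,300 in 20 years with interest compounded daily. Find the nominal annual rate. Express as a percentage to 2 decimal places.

(1 + r/365)^7300 = 3,300/1,000 = 3.3.
1 + r/365 = 3.3^(1/7300) ≈ 1.000164, so r/365 ≈ 0.000163564.
r ≈ 365·0.000163564 = 5.97010%.

5.97%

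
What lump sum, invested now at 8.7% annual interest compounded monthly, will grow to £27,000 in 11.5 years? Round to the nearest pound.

£9,964

Periodic rate = 8.7%/12 = 0.00725; 138 periods.
P = 27,000/(1 + 0.00725)^138 ≈ 27,000/2.7098427905 ≈ 9,963.6776.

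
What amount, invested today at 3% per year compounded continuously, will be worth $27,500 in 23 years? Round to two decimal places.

$13,793.34

P = A·e^(−rt) = 27,500·e^(−0.69).
e^(−0.69) ≈ 0.50157606907, so P ≈ 13,793.3419.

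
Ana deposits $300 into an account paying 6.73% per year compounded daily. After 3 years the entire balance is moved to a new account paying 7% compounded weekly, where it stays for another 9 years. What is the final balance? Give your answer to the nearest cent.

$689.00

After 3 years at 6.73%: 300 × 1.22370285 ≈ 367.1109.
Then 9 years at 7%: 367.1109 × 1.87681528 ≈ 688.9993.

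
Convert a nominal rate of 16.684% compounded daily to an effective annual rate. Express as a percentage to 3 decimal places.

18.152%

EAR = (1 + 16.684%/365)^365 − 1 = (1 + 0.000457096)^365 − 1.
(1 + 0.000457096)^365 ≈ 1.18152, so EAR ≈ 18.15202%.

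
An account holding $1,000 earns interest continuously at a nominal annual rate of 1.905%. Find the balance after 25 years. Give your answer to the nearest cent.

$1,610.03

A = P·e^(rt) = 1,000·e^(0.01905·25) = 1,000·e^0.47625.
e^0.47625 ≈ 1.610025472, so A ≈ 1,610.0255.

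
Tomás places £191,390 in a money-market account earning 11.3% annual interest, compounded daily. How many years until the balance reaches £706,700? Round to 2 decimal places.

11.56 years

We need (1 + 0.000309589)^(365t) = 3.6925, so 365t = ln 3.6925 / ln 1.00031 ≈ 4220.0952.
t ≈ 4220.0952/365 = 11.5619 years.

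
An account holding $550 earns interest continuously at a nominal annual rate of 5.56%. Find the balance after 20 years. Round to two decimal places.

A = P·e^(rt) = 550·e^(0.0556·20) = 550·e^1.112.
e^1.112 ≈ 3.040433184, so A ≈ 1,672.2383.

$1,672.24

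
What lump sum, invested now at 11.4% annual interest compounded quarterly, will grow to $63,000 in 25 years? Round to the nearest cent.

Periodic rate = 11.4%/4 = 0.0285; 100 periods.
P = 63,000/(1 + 0.0285)^100 ≈ 63,000/16.612293791 ≈ 3,792.3721.

$3,792.37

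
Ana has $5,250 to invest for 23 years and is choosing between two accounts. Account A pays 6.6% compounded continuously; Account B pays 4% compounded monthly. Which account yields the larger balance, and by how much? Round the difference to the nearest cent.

Account A, by $10,802.59

Account A growth factor: e^(0.066·23) = e^1.518 ≈ 4.5630898831; balance ≈ 23,956.2219.
Account B growth factor: (1 + 0.04/12)^276 ≈ 2.5054542754; balance ≈ 13,153.6349.
Account A is larger by 10,802.5869.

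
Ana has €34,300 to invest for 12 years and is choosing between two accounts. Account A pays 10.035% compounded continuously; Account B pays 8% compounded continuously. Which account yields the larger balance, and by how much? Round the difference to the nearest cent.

A: e^(0.10035·12) = e^1.2042 ≈ 3.33409073828, so 34,300 × 3.33409073828 ≈ 114,359.3123.
B: e^(0.08·12) = e^0.96 ≈ 2.6116964734, so 34,300 × 2.6116964734 ≈ 89,581.1890.
Difference ≈ 24,778.1233 in favor of A.

Account A, by €24,778.12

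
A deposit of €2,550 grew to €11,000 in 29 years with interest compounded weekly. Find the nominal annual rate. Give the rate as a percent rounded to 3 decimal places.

The 1508-period growth factor is 11,000/2,550 = 4.31373.
r/52 = 4.31373^(1/1508) − 1 ≈ 0.000969835, so r ≈ 52·0.000969835 = 5.04314%.

5.043%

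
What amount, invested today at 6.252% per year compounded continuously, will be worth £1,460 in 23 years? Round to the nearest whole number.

£347

P = A·e^(−rt) = 1,460·e^(−1.43796).
e^(−1.43796) ≈ 0.2374115846, so P ≈ 346.6209.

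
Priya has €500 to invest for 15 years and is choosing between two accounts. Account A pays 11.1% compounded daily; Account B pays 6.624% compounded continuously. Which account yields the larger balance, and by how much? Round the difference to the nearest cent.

Account A, by €1,291.70

A: (1 + 0.111/365)^5475 ≈ 5.28433551, so 500 × 5.28433551 ≈ 2,642.1678.
B: e^(0.06624·15) = e^0.9936 ≈ 2.700940377, so 500 × 2.700940377 ≈ 1,350.4702.
Difference ≈ 1,291.6976 in favor of A.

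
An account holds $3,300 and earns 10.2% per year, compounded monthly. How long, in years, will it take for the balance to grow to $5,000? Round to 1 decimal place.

4.1 years

We need (1 + 0.0085)^(12t) = 1.5152, so 12t = ln 1.5152 / ln 1.0085 ≈ 49.0916.
t ≈ 49.0916/12 = 4.0910 years.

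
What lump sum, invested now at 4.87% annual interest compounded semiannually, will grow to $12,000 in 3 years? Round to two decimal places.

$10,387.02

Growth factor = (1 + 0.02435)^6 ≈ 1.1552879157.
P = 12,000/1.1552879157 ≈ 10,387.0211.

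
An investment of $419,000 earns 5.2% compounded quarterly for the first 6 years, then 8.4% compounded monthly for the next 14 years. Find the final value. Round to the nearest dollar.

$1,844,131

After 6 years at 5.2%: 419,000 × 1.363410670624 ≈ 571,269.0710.
Then 14 years at 8.4%: 571,269.0710 × 3.228130276031 ≈ 1,844,130.9838.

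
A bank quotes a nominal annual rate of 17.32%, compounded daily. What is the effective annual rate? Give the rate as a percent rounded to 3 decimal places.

One year is 365 periods at 0.000474521 each: (1 + 0.000474521)^365 ≈ 1.189055.
EAR = 1.189055 − 1 ≈ 18.90551%.

18.906%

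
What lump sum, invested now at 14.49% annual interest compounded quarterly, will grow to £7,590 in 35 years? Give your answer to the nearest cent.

£52.08

Periodic rate = 14.49%/4 = 0.036225; 140 periods.
P = 7,590/(1 + 0.036225)^140 ≈ 7,590/145.736798 ≈ 52.0802.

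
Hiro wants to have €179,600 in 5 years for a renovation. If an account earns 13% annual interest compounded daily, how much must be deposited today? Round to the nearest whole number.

€93,770

Growth factor = (1 + 0.13/365)^1825 ≈ 1.91531916406.
P = 179,600/1.91531916406 ≈ 93,770.2725.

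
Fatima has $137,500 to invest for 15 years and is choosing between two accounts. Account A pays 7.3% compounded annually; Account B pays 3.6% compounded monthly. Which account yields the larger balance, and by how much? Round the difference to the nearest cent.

A: (1 + 0.073)^15 ≈ 2.87737078334, so 137,500 × 2.87737078334 ≈ 395,638.4827.
B: (1 + 0.003)^180 ≈ 1.71462023086, so 137,500 × 1.71462023086 ≈ 235,760.2817.
Difference ≈ 159,878.2010 in favor of A.

Account A, by $159,878.20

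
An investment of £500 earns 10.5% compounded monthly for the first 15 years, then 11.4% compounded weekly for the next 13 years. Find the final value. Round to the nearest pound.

£10,542

After 15 years at 10.5%: 500 × 4.7977607966 ≈ 2,398.8804.
Then 13 years at 11.4%: 2,398.8804 × 4.3946059586 ≈ 10,542.1341.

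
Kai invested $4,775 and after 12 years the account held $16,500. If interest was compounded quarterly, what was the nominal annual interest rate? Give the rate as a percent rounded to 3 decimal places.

10.468%

The 48-period growth factor is 16,500/4,775 = 3.4555.
r/4 = 3.4555^(1/48) − 1 ≈ 0.0261692, so r ≈ 4·0.0261692 = 10.46768%.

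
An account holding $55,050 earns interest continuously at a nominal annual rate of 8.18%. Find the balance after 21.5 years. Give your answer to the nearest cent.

$319,558.98

A = P·e^(rt) = 55,050·e^(0.0818·21.5) = 55,050·e^1.7587.
e^1.7587 ≈ 5.80488613517, so A ≈ 319,558.9817.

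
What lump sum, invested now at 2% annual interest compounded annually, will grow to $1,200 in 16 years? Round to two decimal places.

$874.13

Annual rate = 2% = 0.02; 16 periods.
P = 1,200/(1 + 0.02)^16 ≈ 1,200/1.372785705 ≈ 874.1350.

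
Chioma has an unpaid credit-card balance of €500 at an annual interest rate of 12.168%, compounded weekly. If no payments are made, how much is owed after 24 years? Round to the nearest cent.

€9,242.03

Growth factor = (1 + 0.00234)^1248 ≈ 18.48405644.
A ≈ 500 × 18.48405644 ≈ 9,242.0282.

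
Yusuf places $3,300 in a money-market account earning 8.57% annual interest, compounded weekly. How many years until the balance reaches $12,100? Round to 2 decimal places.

(1 + 0.00164808)^(52t) = 12,100/3,300 = 3.6667.
52t·ln(1 + 0.00164808) = ln(3.6667); 52t = 1.2993/0.00164672 ≈ 789.0125.
t ≈ 15.1733 years.

15.17 years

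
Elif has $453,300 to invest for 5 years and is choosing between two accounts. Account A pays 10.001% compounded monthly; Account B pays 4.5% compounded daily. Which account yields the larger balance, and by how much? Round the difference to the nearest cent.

A: (1 + 0.10001/12)^60 ≈ 1.64539052233, so 453,300 × 1.64539052233 ≈ 745,855.5238.
B: (1 + 0.045/365)^1825 ≈ 1.2523053482, so 453,300 × 1.2523053482 ≈ 567,670.0143.
Difference ≈ 178,185.5094 in favor of A.

Account A, by $178,185.51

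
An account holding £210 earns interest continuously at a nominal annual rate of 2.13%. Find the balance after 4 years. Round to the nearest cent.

£228.68

A = P·e^(rt) = 210·e^(0.0213·4) = 210·e^0.0852.
e^0.0852 ≈ 1.08893483, so A ≈ 228.6763.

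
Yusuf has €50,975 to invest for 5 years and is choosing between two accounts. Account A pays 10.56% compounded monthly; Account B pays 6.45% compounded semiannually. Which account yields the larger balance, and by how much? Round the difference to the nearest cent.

Account A growth factor: (1 + 0.0088)^60 ≈ 1.6916262428; balance ≈ 86,230.6477.
Account B growth factor: (1 + 0.03225)^10 ≈ 1.3735640496; balance ≈ 70,017.4274.
Account A is larger by 16,213.2203.

Account A, by €16,213.22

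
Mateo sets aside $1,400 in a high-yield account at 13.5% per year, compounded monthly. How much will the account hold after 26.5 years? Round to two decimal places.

$49,106.85

Growth factor = (1 + 0.01125)^318 ≈ 35.076318852.
A ≈ 1,400 × 35.076318852 ≈ 49,106.8464.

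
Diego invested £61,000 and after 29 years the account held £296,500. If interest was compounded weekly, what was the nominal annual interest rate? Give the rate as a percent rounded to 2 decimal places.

5.46%

(1 + r/52)^1508 = 296,500/61,000 = 4.86066.
1 + r/52 = 4.86066^(1/1508) ≈ 1.001049, so r/52 ≈ 0.00104907.
r ≈ 52·0.00104907 = 5.45518%.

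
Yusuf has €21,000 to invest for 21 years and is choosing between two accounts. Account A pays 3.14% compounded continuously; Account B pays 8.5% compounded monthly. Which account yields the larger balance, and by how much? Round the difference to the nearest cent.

Account A growth factor: e^(0.0314·21) = e^0.6594 ≈ 1.9336318072; balance ≈ 40,606.2680.
Account B growth factor: (1 + 0.085/12)^252 ≈ 5.92219892875; balance ≈ 124,366.1775.
Account B is larger by 83,759.9096.

Account B, by €83,759.91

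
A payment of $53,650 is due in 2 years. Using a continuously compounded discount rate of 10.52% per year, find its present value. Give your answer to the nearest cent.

P = A·e^(−rt) = 53,650·e^(−0.2104).
e^(−0.2104) ≈ 0.81026007711, so P ≈ 43,470.4531.

$43,470.45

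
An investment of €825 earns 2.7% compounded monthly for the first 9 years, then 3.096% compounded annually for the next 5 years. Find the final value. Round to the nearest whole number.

€1,225

After 9 years at 2.7%: 825 × 1.274720622 ≈ 1,051.6445.
Then 5 years at 3.096%: 1,051.6445 × 1.164686597 ≈ 1,224.8363.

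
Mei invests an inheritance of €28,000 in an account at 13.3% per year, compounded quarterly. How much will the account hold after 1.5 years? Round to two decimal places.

Growth factor = (1 + 0.03325)^6 ≈ 1.2168372158.
A ≈ 28,000 × 1.2168372158 ≈ 34,071.4420.

€34,071.44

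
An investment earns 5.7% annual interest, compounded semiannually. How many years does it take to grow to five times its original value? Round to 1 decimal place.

28.6 years

(1 + 0.0285)^(2t) = 5.
2t = ln 5 / ln(1 + 0.0285) ≈ 1.6094/0.0281014 ≈ 57.2725.
t ≈ 28.6362.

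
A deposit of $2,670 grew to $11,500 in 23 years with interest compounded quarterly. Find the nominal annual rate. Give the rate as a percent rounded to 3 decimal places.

6.400%

The 92-period growth factor is 11,500/2,670 = 4.30712.
r/4 = 4.30712^(1/92) − 1 ≈ 0.0159991, so r ≈ 4·0.0159991 = 6.39965%.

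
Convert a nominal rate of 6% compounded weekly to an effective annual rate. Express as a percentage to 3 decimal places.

6.180%

EAR = (1 + 6%/52)^52 − 1 = (1 + 0.00115385)^52 − 1.
(1 + 0.00115385)^52 ≈ 1.0618, so EAR ≈ 6.17998%.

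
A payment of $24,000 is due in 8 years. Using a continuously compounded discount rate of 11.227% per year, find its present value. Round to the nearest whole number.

$9,776

P = A·e^(−rt) = 24,000·e^(−0.89816).
e^(−0.89816) ≈ 0.40731843658, so P ≈ 9,775.6425.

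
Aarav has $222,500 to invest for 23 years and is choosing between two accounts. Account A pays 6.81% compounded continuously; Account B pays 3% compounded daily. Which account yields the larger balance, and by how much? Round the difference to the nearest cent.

Account A growth factor: e^(0.0681·23) = e^1.5663 ≈ 4.788896456424; balance ≈ 1,065,529.4616.
Account B growth factor: (1 + 0.03/365)^8395 ≈ 1.99365900302; balance ≈ 443,589.1282.
Account A is larger by 621,940.3334.

Account A, by $621,940.33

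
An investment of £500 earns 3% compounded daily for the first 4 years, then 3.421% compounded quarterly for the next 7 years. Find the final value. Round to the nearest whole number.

Phase 1: 500·(1 + 0.03/365)^1460 ≈ 563.7456.
Phase 2: 563.7456·(1 + 0.0085525)^28 ≈ 715.5525.

£716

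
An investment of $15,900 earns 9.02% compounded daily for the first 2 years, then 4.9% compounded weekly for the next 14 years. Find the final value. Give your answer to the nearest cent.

$37,802.45

Phase 1: 15,900·(1 + 0.0902/365)^730 ≈ 19,042.9475.
Phase 2: 19,042.9475·(1 + 0.049/52)^728 ≈ 37,802.4462.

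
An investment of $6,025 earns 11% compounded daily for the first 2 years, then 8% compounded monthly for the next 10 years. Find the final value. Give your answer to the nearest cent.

$16,663.65

After 2 years at 11%: 6,025 × 1.2460354313 ≈ 7,507.3635.
Then 10 years at 8%: 7,507.3635 × 2.2196402345 ≈ 16,663.6460.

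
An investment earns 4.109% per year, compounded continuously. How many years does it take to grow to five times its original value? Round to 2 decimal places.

39.17 years

e^(0.04109t) = 5, so 0.04109t = ln 5 ≈ 1.6094.
t ≈ 1.6094/0.04109 ≈ 39.1686.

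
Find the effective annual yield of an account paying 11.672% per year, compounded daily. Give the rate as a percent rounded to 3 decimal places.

12.378%

One year is 365 periods at 0.000319781 each: (1 + 0.000319781)^365 ≈ 1.123784.
EAR = 1.123784 − 1 ≈ 12.37838%.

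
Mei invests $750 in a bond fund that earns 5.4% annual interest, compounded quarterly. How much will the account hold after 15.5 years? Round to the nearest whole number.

$1,722

Growth factor = (1 + 0.0135)^62 ≈ 2.296532986.
A ≈ 750 × 2.296532986 ≈ 1,722.3997.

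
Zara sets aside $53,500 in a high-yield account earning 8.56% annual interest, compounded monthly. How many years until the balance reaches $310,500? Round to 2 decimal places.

20.62 years

We need (1 + 0.00713333)^(12t) = 5.8037, so 12t = ln 5.8037 / ln 1.007133 ≈ 247.3972.
t ≈ 247.3972/12 = 20.6164 years.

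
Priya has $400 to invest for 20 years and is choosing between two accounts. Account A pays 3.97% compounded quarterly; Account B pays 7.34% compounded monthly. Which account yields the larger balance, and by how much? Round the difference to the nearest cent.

Account B, by $847.04

A: (1 + 0.009925)^80 ≈ 2.20358516, so 400 × 2.20358516 ≈ 881.4341.
B: (1 + 0.0734/12)^240 ≈ 4.321180336, so 400 × 4.321180336 ≈ 1,728.4721.
Difference ≈ 847.0381 in favor of B.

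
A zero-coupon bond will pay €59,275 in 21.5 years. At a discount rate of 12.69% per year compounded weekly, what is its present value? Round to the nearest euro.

Growth factor = (1 + 0.1269/52)^1118 ≈ 15.256815094.
P = 59,275/15.256815094 ≈ 3,885.1490.

€3,885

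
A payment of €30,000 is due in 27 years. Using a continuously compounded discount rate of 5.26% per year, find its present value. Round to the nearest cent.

€7,249.97

P = A·e^(−rt) = 30,000·e^(−1.4202).
e^(−1.4202) ≈ 0.24166567893, so P ≈ 7,249.9704.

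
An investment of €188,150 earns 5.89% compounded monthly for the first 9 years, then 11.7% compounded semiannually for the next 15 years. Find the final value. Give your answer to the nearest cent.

€1,757,464.02

After 9 years at 5.89%: 188,150 × 1.696900391396 ≈ 319,271.8086.
Then 15 years at 11.7%: 319,271.8086 × 5.504601329173 ≈ 1,757,464.0222.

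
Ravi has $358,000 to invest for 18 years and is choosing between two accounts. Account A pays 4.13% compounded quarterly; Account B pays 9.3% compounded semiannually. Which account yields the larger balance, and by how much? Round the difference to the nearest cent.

A: (1 + 0.010325)^72 ≈ 2.09507302901, so 358,000 × 2.09507302901 ≈ 750,036.1444.
B: (1 + 0.0465)^36 ≈ 5.135850535091, so 358,000 × 5.135850535091 ≈ 1,838,634.4916.
Difference ≈ 1,088,598.3472 in favor of B.

Account B, by $1,088,598.35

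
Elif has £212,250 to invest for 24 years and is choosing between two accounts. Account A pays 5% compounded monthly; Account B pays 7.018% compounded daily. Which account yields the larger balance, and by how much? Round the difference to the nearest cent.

Account B, by £440,644.37

Account A growth factor: (1 + 0.05/12)^288 ≈ 3.3118499244; balance ≈ 702,940.1465.
Account B growth factor: (1 + 0.07018/365)^8760 ≈ 5.387912913149; balance ≈ 1,143,584.5158.
Account B is larger by 440,644.3694.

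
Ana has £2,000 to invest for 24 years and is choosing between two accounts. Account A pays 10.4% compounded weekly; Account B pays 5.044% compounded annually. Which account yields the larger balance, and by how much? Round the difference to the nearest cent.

A: (1 + 0.002)^1248 ≈ 12.103653183, so 2,000 × 12.103653183 ≈ 24,207.3064.
B: (1 + 0.05044)^24 ≈ 3.257692023, so 2,000 × 3.257692023 ≈ 6,515.3840.
Difference ≈ 17,691.9223 in favor of A.

Account A, by £17,691.92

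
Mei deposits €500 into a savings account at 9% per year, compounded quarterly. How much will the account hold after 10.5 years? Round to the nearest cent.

€1,273.00

Growth factor = (1 + 0.0225)^42 ≈ 2.546005283.
A ≈ 500 × 2.546005283 ≈ 1,273.0026.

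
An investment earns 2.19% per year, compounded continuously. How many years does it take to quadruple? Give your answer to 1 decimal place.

63.3 years

e^(0.0219t) = 4, so 0.0219t = ln 4 ≈ 1.3863.
t ≈ 1.3863/0.0219 ≈ 63.3011.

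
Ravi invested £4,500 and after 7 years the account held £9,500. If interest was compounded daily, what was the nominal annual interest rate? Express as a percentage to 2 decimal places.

The 2555-period growth factor is 9,500/4,500 = 2.11111.
r/365 = 2.11111^(1/2555) − 1 ≈ 0.000292495, so r ≈ 365·0.000292495 = 10.67605%.

10.68%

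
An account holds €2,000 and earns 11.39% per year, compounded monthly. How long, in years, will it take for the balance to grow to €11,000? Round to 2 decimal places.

15.04 years

(1 + 0.00949167)^(12t) = 11,000/2,000 = 5.5.
12t·ln(1 + 0.00949167) = ln(5.5); 12t = 1.7047/0.0094469 ≈ 180.4557.
t ≈ 15.0380 years.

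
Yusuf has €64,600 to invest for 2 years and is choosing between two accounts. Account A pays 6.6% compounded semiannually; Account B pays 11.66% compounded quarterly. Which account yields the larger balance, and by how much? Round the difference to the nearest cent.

Account A growth factor: (1 + 0.033)^4 ≈ 1.1386789339; balance ≈ 73,558.6591.
Account B growth factor: (1 + 0.02915)^8 ≈ 1.258431055; balance ≈ 81,294.6461.
Account B is larger by 7,735.9870.

Account B, by €7,735.99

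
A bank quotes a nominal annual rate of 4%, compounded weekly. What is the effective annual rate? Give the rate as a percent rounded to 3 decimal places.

EAR = (1 + 4%/52)^52 − 1 = (1 + 0.000769231)^52 − 1.
(1 + 0.000769231)^52 ≈ 1.040795, so EAR ≈ 4.07948%.

4.079%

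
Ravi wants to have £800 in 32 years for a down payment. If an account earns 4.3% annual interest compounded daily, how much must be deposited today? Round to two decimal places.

Periodic rate = 4.3%/365 = 0.000117808; 11680 periods.
P = 800/(1 + 0.043/365)^11680 ≈ 800/3.95871293 ≈ 202.0859.

£202.09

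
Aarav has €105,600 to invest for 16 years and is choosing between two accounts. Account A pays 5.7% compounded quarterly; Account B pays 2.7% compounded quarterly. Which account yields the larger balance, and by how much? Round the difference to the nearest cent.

Account A, by €98,759.57

A: (1 + 0.01425)^64 ≈ 2.47332420717, so 105,600 × 2.47332420717 ≈ 261,183.0363.
B: (1 + 0.00675)^64 ≈ 1.5381009836, so 105,600 × 1.5381009836 ≈ 162,423.4639.
Difference ≈ 98,759.5724 in favor of A.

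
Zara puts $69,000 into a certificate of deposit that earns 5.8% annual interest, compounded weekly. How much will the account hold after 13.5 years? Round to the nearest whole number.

Periodic rate = 5.8%/52 = 0.00111538; periods = 52·13.5 = 702.
A = 69,000·(1 + 0.058/52)^702 ≈ 69,000·2.18707197462 ≈ 150,907.9662.

$150,908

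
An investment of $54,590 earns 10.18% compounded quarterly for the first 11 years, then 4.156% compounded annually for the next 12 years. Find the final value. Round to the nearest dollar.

$268,882

Phase 1: 54,590·(1 + 0.02545)^44 ≈ 164,949.3577.
Phase 2: 164,949.3577·(1 + 0.04156)^12 ≈ 268,882.2564.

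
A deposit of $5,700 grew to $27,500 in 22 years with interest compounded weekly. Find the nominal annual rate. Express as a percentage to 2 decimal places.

7.16%

The 1144-period growth factor is 27,500/5,700 = 4.82456.
r/52 = 4.82456^(1/1144) − 1 ≈ 0.00137658, so r ≈ 52·0.00137658 = 7.15819%.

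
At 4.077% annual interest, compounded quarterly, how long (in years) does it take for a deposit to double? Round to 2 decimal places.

(1 + 0.0101925)^(4t) = 2.
4t = ln 2 / ln(1 + 0.0101925) ≈ 0.69315/0.0101409 ≈ 68.3516.
t ≈ 17.0879.

17.09 years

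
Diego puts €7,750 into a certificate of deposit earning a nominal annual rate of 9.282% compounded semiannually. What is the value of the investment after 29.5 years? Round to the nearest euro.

Growth factor = (1 + 0.04641)^59 ≈ 14.534864865.
A ≈ 7,750 × 14.534864865 ≈ 112,645.2027.

€112,645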